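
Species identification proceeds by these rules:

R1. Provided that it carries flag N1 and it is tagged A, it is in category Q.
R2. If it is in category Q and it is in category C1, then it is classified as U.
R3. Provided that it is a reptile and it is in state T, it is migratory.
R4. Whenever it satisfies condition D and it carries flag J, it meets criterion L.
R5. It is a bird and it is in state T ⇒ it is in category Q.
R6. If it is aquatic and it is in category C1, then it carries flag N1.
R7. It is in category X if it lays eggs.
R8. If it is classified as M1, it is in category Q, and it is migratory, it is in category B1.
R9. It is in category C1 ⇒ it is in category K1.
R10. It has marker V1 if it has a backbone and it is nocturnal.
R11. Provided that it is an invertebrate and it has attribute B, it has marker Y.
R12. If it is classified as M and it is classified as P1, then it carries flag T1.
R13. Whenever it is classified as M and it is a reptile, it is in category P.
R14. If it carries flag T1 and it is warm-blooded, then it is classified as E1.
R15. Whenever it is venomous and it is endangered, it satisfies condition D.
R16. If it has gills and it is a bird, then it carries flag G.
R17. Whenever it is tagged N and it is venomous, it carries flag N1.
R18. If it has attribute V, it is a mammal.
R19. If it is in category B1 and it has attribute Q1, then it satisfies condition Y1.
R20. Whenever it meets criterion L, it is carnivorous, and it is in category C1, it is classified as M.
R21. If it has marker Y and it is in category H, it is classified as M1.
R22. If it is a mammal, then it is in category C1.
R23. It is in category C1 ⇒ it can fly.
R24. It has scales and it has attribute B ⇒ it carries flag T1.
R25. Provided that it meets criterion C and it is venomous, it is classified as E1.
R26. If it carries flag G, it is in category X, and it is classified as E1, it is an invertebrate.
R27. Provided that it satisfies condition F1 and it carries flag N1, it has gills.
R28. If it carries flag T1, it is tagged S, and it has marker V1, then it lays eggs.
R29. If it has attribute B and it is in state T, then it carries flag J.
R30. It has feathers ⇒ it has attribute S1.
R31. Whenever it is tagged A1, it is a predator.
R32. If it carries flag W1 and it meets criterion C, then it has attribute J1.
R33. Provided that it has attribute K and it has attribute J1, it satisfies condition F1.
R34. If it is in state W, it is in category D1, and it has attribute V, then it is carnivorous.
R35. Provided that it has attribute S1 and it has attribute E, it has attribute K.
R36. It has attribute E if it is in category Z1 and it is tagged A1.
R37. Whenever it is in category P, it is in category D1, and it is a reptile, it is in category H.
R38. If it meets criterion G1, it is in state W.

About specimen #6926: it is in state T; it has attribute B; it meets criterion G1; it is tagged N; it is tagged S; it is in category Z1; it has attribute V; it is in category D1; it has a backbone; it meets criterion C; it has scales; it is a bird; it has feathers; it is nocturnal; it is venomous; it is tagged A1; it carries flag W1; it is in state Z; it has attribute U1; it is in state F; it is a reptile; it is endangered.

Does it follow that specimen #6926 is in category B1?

Yes

By R3 (it is a reptile, it is in state T): it is migratory.
By R5 (it is a bird, it is in state T): it is in category Q.
By R10 (it has a backbone, it is nocturnal): it has marker V1.
By R15 (it is venomous, it is endangered): it satisfies condition D.
By R17 (it is tagged N, it is venomous): it carries flag N1.
By R18 (it has attribute V): it is a mammal.
By R22 (it is a mammal): it is in category C1.
By R24 (it has scales, it has attribute B): it carries flag T1.
By R25 (it meets criterion C, it is venomous): it is classified as E1.
By R28 (it carries flag T1, it is tagged S, it has marker V1): it lays eggs.
By R29 (it has attribute B, it is in state T): it carries flag J.
By R30 (it has feathers): it has attribute S1.
By R32 (it carries flag W1, it meets criterion C): it has attribute J1.
By R36 (it is in category Z1, it is tagged A1): it has attribute E.
By R38 (it meets criterion G1): it is in state W.
By R4 (it satisfies condition D, it carries flag J): it meets criterion L.
By R7 (it lays eggs): it is in category X.
By R34 (it is in state W, it is in category D1, it has attribute V): it is carnivorous.
By R35 (it has attribute S1, it has attribute E): it has attribute K.
By R20 (it meets criterion L, it is carnivorous, it is in category C1): it is classified as M.
By R33 (it has attribute K, it has attribute J1): it satisfies condition F1.
By R13 (it is classified as M, it is a reptile): it is in category P.
By R27 (it satisfies condition F1, it carries flag N1): it has gills.
By R37 (it is in category P, it is in category D1, it is a reptile): it is in category H.
By R16 (it has gills, it is a bird): it carries flag G.
By R26 (it carries flag G, it is in category X, it is classified as E1): it is an invertebrate.
By R11 (it is an invertebrate, it has attribute B): it has marker Y.
By R21 (it has marker Y, it is in category H): it is classified as M1.
By R8 (it is classified as M1, it is in category Q, it is migratory): it is in category B1.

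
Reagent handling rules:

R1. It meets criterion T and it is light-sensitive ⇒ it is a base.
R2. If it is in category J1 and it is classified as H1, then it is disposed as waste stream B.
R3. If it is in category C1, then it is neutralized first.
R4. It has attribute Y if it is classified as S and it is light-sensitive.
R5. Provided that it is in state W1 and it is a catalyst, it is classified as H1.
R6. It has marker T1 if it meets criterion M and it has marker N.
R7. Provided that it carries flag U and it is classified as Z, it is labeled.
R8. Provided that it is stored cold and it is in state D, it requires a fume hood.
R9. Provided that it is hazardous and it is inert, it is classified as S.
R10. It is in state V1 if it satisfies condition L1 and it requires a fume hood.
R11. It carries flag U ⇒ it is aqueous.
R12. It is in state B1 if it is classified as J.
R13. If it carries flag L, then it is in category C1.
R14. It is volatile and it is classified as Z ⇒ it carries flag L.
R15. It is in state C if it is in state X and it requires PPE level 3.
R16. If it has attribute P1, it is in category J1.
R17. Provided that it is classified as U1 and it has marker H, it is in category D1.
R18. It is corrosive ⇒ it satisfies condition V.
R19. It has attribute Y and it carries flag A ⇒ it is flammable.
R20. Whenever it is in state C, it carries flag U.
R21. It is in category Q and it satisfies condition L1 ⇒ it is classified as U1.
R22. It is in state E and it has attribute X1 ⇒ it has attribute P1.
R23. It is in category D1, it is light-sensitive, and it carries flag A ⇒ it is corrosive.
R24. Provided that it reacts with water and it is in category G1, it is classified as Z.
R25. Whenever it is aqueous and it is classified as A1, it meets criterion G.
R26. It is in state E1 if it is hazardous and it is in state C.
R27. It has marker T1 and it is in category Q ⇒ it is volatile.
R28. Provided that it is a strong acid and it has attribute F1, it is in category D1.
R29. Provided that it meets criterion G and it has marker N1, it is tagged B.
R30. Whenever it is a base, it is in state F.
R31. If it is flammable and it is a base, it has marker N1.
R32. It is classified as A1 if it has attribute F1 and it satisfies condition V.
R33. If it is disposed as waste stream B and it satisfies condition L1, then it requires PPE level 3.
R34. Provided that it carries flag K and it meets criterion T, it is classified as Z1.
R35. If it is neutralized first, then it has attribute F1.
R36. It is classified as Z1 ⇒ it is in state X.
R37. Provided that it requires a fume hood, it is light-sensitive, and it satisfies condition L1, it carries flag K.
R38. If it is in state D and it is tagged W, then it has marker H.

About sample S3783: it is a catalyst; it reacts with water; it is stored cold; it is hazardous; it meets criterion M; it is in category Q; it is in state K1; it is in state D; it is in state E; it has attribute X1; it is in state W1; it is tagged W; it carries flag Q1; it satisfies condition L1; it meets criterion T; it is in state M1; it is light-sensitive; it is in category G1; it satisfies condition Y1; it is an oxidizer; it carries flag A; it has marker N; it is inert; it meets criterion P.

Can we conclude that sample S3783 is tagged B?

Yes

By R1 (it meets criterion T, it is light-sensitive): it is a base.
By R5 (it is in state W1, it is a catalyst): it is classified as H1.
By R6 (it meets criterion M, it has marker N): it has marker T1.
By R8 (it is stored cold, it is in state D): it requires a fume hood.
By R9 (it is hazardous, it is inert): it is classified as S.
By R21 (it is in category Q, it satisfies condition L1): it is classified as U1.
By R22 (it is in state E, it has attribute X1): it has attribute P1.
By R24 (it reacts with water, it is in category G1): it is classified as Z.
By R27 (it has marker T1, it is in category Q): it is volatile.
By R37 (it requires a fume hood, it is light-sensitive, it satisfies condition L1): it carries flag K.
By R38 (it is in state D, it is tagged W): it has marker H.
By R4 (it is classified as S, it is light-sensitive): it has attribute Y.
By R14 (it is volatile, it is classified as Z): it carries flag L.
By R16 (it has attribute P1): it is in category J1.
By R17 (it is classified as U1, it has marker H): it is in category D1.
By R19 (it has attribute Y, it carries flag A): it is flammable.
By R23 (it is in category D1, it is light-sensitive, it carries flag A): it is corrosive.
By R31 (it is flammable, it is a base): it has marker N1.
By R34 (it carries flag K, it meets criterion T): it is classified as Z1.
By R36 (it is classified as Z1): it is in state X.
By R2 (it is in category J1, it is classified as H1): it is disposed as waste stream B.
By R13 (it carries flag L): it is in category C1.
By R18 (it is corrosive): it satisfies condition V.
By R33 (it is disposed as waste stream B, it satisfies condition L1): it requires PPE level 3.
By R3 (it is in category C1): it is neutralized first.
By R15 (it is in state X, it requires PPE level 3): it is in state C.
By R20 (it is in state C): it carries flag U.
By R35 (it is neutralized first): it has attribute F1.
By R11 (it carries flag U): it is aqueous.
By R32 (it has attribute F1, it satisfies condition V): it is classified as A1.
By R25 (it is aqueous, it is classified as A1): it meets criterion G.
By R29 (it meets criterion G, it has marker N1): it is tagged B.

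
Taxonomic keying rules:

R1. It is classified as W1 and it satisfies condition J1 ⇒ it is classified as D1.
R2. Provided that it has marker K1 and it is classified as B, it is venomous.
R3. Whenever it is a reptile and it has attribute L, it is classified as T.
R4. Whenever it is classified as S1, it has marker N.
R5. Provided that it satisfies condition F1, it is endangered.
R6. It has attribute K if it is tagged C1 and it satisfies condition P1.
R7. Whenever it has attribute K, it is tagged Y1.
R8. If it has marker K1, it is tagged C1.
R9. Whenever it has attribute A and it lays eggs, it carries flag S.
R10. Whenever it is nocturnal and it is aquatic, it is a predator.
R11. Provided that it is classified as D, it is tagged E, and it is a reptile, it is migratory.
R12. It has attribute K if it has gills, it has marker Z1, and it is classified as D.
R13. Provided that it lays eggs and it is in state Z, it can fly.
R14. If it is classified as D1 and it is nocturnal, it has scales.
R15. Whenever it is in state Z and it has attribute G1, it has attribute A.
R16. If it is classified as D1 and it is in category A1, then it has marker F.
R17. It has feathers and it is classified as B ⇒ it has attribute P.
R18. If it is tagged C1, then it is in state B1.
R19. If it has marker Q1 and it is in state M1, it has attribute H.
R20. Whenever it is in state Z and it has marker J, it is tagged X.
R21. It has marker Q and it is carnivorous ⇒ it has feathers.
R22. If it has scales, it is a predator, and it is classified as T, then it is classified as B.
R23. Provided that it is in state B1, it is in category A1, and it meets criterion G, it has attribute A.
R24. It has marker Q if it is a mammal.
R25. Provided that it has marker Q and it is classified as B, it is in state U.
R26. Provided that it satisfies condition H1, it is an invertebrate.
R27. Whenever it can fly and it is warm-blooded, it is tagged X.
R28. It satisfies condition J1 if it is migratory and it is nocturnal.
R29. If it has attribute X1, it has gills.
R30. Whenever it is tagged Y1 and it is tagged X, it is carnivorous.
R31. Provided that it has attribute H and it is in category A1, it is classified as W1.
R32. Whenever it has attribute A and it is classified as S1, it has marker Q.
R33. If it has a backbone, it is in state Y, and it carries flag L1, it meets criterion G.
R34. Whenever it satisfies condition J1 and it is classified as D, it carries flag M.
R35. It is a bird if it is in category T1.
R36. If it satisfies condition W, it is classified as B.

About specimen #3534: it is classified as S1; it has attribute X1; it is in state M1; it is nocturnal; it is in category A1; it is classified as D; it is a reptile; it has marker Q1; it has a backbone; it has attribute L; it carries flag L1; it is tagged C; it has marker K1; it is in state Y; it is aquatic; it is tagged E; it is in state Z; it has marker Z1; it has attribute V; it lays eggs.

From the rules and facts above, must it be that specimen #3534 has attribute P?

No

Forward chaining from the given facts derives: is classified as T, has marker N, is tagged C1, is a predator, is migratory, can fly, is in state B1, has attribute H, satisfies condition J1, has gills, is classified as W1, meets criterion G, carries flag M, is classified as D1, has attribute K, has scales, has marker F, is classified as B, has attribute A, has marker Q, is venomous, is tagged Y1, carries flag S, is in state U.
The only rule concluding "it has attribute P" is R17, which needs "it has feathers"; that is never established.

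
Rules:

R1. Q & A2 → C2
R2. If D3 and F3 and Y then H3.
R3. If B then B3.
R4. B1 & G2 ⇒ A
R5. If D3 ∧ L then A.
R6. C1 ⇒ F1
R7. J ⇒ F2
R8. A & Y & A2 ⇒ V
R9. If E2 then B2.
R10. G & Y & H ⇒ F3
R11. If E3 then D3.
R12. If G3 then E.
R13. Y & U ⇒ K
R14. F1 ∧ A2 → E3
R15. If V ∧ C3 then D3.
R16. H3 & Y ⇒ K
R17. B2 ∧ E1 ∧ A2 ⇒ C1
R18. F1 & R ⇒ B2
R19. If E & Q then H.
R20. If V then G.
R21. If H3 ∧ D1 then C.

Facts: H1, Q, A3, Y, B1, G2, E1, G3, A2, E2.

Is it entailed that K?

A  (by R4: B1, G2)
V  (by R8: A, Y, A2)
B2  (by R9: E2)
E  (by R12: G3)
C1  (by R17: B2, E1, A2)
H  (by R19: E, Q)
G  (by R20: V)
F1  (by R6: C1)
F3  (by R10: G, Y, H)
E3  (by R14: F1, A2)
D3  (by R11: E3)
H3  (by R2: D3, F3, Y)
K  (by R16: H3, Y)

Yes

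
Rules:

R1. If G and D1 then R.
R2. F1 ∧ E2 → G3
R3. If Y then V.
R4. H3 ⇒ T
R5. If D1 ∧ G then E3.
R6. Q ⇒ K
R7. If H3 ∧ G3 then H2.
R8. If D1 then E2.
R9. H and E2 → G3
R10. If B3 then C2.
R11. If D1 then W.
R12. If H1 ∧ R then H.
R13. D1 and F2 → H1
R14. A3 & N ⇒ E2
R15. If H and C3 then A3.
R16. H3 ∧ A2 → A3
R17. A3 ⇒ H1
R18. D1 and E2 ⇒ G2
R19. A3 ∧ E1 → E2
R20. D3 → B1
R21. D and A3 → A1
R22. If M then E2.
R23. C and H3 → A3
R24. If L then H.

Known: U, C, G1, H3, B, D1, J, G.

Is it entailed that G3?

R  (by R1: G, D1)
E2  (by R8: D1)
A3  (by R23: C, H3)
H1  (by R17: A3)
H  (by R12: H1, R)
G3  (by R9: H, E2)

Yes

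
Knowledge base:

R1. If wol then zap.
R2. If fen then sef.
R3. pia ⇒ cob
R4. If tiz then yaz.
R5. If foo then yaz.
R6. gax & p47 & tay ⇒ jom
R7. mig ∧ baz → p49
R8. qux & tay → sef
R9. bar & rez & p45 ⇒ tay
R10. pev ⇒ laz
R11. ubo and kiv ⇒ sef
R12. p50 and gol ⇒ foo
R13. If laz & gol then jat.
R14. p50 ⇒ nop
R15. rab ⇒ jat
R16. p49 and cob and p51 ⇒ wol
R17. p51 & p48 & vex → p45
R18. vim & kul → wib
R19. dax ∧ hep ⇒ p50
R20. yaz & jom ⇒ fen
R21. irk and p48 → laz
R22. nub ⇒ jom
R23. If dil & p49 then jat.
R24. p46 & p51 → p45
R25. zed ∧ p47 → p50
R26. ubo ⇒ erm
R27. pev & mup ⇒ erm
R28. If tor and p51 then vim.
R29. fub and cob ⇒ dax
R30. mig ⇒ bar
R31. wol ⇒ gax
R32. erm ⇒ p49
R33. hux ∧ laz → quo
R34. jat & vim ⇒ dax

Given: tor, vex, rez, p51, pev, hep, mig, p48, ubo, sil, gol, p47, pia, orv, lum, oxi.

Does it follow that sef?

cob  (by R3: pia)
laz  (by R10: pev)
jat  (by R13: laz, gol)
p45  (by R17: p51, p48, vex)
erm  (by R26: ubo)
vim  (by R28: tor, p51)
bar  (by R30: mig)
p49  (by R32: erm)
dax  (by R34: jat, vim)
tay  (by R9: bar, rez, p45)
wol  (by R16: p49, cob, p51)
p50  (by R19: dax, hep)
gax  (by R31: wol)
jom  (by R6: gax, p47, tay)
foo  (by R12: p50, gol)
yaz  (by R5: foo)
fen  (by R20: yaz, jom)
sef  (by R2: fen)

Yes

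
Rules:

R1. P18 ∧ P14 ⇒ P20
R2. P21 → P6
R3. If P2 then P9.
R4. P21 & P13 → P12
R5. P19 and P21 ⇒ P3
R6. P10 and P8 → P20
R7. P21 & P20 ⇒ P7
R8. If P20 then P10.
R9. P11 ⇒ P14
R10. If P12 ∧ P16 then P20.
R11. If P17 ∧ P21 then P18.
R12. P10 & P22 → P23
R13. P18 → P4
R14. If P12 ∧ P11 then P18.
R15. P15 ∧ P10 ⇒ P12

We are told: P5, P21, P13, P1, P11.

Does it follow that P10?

P12  (by R4: P21, P13)
P14  (by R9: P11)
P18  (by R14: P12, P11)
P20  (by R1: P18, P14)
P10  (by R8: P20)

Yes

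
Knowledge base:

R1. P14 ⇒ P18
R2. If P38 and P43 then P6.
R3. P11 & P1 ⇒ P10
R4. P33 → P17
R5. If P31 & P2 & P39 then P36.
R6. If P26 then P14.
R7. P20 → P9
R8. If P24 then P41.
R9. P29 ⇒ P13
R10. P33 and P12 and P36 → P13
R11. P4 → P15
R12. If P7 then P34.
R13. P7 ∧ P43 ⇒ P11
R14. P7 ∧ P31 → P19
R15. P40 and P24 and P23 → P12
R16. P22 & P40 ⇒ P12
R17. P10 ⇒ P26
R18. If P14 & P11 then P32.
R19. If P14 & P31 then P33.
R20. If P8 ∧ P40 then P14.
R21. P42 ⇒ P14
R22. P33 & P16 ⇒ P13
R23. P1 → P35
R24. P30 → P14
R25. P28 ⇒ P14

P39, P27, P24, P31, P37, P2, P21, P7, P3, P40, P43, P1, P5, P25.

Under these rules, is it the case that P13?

No

Forward chaining from the given facts derives: P36, P41, P34, P11, P19, P35, P10, P26, P14, P32, P33, P18, P17.
Rules concluding P13: R9 needs P29; R10 needs P12; R22 needs P16 — none of these are established.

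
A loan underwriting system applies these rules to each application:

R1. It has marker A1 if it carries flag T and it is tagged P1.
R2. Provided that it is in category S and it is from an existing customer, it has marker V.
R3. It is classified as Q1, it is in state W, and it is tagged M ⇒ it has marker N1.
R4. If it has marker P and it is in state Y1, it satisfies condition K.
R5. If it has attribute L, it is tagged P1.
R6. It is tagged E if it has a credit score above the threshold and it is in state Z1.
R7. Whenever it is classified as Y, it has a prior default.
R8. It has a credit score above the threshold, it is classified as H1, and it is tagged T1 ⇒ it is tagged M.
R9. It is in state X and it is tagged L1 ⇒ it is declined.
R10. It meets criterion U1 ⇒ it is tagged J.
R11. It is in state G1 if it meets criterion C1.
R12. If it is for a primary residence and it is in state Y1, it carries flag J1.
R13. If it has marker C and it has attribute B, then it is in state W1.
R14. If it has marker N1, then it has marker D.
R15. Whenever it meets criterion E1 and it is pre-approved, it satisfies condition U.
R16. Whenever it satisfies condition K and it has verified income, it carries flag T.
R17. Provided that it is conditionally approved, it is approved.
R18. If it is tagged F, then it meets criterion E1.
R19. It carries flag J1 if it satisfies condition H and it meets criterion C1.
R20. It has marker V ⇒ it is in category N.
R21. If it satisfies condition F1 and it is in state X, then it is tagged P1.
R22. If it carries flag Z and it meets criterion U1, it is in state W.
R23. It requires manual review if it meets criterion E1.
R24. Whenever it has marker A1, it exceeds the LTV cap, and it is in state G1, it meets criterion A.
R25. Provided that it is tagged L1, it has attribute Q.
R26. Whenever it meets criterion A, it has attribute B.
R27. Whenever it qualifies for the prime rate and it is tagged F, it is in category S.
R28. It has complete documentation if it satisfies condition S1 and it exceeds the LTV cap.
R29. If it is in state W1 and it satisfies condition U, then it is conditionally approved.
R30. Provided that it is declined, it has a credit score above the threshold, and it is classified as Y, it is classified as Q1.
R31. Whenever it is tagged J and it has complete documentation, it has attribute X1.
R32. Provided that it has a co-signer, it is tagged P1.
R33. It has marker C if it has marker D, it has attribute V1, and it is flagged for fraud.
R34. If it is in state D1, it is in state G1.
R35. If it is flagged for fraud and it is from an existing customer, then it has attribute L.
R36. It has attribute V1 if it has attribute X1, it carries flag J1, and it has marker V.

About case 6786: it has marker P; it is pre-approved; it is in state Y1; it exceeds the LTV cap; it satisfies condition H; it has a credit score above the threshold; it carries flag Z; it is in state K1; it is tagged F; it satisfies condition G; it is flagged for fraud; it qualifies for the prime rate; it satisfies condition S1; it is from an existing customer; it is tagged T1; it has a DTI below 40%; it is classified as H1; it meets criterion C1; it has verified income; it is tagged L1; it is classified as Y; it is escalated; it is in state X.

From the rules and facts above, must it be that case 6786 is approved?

No

Forward chaining from the given facts derives: satisfies condition K, has a prior default, is tagged M, is declined, is in state G1, carries flag T, meets criterion E1, carries flag J1, requires manual review, has attribute Q, is in category S, has complete documentation, is classified as Q1, has attribute L, has marker V, is tagged P1, satisfies condition U, is in category N, has marker A1, meets criterion A, has attribute B.
The only rule concluding "it is approved" is R17, which needs "it is conditionally approved"; that is never established.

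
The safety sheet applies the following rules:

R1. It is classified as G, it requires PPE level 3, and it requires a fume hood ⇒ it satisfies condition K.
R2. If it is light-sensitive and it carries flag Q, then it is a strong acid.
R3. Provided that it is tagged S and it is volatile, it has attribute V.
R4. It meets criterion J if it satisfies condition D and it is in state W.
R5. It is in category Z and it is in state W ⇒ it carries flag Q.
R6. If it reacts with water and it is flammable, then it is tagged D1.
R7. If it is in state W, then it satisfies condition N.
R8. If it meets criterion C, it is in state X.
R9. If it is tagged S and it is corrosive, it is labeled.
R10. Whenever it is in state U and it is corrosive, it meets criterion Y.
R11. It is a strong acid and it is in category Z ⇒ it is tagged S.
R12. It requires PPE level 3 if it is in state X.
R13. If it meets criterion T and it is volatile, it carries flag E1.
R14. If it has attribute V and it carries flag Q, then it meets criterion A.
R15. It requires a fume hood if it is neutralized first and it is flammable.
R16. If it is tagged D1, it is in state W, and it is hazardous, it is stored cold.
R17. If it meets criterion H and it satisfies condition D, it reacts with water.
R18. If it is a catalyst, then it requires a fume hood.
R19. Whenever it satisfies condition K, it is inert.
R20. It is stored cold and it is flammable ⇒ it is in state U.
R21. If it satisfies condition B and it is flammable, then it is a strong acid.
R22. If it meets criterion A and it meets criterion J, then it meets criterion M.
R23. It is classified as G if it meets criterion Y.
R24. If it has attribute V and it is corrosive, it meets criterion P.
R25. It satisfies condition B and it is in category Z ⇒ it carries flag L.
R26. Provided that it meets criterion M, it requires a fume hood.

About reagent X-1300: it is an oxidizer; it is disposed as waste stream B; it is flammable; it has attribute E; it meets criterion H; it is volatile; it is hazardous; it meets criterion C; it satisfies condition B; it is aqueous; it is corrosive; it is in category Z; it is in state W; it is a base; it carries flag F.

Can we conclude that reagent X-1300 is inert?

Forward chaining from the given facts derives: carries flag Q, satisfies condition N, is in state X, requires PPE level 3, is a strong acid, carries flag L, is tagged S, has attribute V, is labeled, meets criterion A, meets criterion P.
The only rule concluding "it is inert" is R19, which needs "it satisfies condition K"; that is never established.

No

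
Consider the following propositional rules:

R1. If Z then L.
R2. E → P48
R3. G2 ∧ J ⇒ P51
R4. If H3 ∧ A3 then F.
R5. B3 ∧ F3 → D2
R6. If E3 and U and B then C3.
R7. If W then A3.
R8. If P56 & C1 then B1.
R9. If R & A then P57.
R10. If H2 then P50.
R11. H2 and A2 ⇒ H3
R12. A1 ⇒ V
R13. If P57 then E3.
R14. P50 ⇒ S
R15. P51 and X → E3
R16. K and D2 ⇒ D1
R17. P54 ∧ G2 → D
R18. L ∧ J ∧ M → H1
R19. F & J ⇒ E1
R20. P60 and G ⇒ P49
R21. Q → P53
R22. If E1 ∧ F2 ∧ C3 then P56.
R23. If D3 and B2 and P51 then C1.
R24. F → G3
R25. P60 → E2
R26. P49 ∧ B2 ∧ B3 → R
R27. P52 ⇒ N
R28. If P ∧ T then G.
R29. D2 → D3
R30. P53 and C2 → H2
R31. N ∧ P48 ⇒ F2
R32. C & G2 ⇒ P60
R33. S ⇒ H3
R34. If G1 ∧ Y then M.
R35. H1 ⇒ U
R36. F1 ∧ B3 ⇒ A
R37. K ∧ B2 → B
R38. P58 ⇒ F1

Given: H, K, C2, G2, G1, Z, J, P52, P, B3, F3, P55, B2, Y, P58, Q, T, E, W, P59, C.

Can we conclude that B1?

Yes

L  (by R1: Z)
P48  (by R2: E)
P51  (by R3: G2, J)
D2  (by R5: B3, F3)
A3  (by R7: W)
P53  (by R21: Q)
N  (by R27: P52)
G  (by R28: P, T)
D3  (by R29: D2)
H2  (by R30: P53, C2)
F2  (by R31: N, P48)
P60  (by R32: C, G2)
M  (by R34: G1, Y)
B  (by R37: K, B2)
F1  (by R38: P58)
P50  (by R10: H2)
S  (by R14: P50)
H1  (by R18: L, J, M)
P49  (by R20: P60, G)
C1  (by R23: D3, B2, P51)
R  (by R26: P49, B2, B3)
H3  (by R33: S)
U  (by R35: H1)
A  (by R36: F1, B3)
F  (by R4: H3, A3)
P57  (by R9: R, A)
E3  (by R13: P57)
E1  (by R19: F, J)
C3  (by R6: E3, U, B)
P56  (by R22: E1, F2, C3)
B1  (by R8: P56, C1)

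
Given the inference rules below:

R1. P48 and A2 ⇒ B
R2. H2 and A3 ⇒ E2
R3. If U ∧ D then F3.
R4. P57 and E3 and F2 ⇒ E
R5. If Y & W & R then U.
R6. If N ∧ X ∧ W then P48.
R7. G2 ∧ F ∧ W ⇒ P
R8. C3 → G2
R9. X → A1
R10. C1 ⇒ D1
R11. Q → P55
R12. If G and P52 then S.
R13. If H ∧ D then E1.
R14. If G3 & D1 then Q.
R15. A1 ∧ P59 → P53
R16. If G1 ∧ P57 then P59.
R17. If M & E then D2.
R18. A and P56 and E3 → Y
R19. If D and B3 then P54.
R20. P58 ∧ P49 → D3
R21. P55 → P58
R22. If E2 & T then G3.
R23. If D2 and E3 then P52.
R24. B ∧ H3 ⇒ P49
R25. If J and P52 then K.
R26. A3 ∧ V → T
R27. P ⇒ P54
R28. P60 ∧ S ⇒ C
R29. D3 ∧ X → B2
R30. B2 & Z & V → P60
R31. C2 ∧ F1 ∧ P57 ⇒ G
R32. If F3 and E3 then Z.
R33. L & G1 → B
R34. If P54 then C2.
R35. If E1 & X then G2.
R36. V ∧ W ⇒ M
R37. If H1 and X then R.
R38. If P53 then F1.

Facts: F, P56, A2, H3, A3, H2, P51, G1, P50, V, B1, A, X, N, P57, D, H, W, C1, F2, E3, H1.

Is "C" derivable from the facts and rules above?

E2  (by R2: H2, A3)
E  (by R4: P57, E3, F2)
P48  (by R6: N, X, W)
A1  (by R9: X)
D1  (by R10: C1)
E1  (by R13: H, D)
P59  (by R16: G1, P57)
Y  (by R18: A, P56, E3)
T  (by R26: A3, V)
G2  (by R35: E1, X)
M  (by R36: V, W)
R  (by R37: H1, X)
B  (by R1: P48, A2)
U  (by R5: Y, W, R)
P  (by R7: G2, F, W)
P53  (by R15: A1, P59)
D2  (by R17: M, E)
G3  (by R22: E2, T)
P52  (by R23: D2, E3)
P49  (by R24: B, H3)
P54  (by R27: P)
C2  (by R34: P54)
F1  (by R38: P53)
F3  (by R3: U, D)
Q  (by R14: G3, D1)
G  (by R31: C2, F1, P57)
Z  (by R32: F3, E3)
P55  (by R11: Q)
S  (by R12: G, P52)
P58  (by R21: P55)
D3  (by R20: P58, P49)
B2  (by R29: D3, X)
P60  (by R30: B2, Z, V)
C  (by R28: P60, S)

Yes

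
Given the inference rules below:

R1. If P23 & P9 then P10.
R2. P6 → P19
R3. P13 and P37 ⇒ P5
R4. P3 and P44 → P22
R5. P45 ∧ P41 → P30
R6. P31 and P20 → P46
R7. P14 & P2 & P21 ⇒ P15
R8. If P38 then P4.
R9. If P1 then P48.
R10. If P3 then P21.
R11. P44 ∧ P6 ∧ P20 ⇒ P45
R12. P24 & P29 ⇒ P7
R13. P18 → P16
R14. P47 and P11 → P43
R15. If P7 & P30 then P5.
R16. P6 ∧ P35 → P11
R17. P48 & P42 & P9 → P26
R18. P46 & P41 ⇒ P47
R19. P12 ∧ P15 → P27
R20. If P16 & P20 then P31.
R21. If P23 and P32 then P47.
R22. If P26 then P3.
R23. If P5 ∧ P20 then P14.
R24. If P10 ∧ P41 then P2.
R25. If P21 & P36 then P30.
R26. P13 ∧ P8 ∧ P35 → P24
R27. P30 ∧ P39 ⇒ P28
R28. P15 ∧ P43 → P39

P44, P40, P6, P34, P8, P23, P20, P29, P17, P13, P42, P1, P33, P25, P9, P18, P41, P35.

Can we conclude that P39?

P10  (by R1: P23, P9)
P48  (by R9: P1)
P45  (by R11: P44, P6, P20)
P16  (by R13: P18)
P11  (by R16: P6, P35)
P26  (by R17: P48, P42, P9)
P31  (by R20: P16, P20)
P3  (by R22: P26)
P2  (by R24: P10, P41)
P24  (by R26: P13, P8, P35)
P30  (by R5: P45, P41)
P46  (by R6: P31, P20)
P21  (by R10: P3)
P7  (by R12: P24, P29)
P5  (by R15: P7, P30)
P47  (by R18: P46, P41)
P14  (by R23: P5, P20)
P15  (by R7: P14, P2, P21)
P43  (by R14: P47, P11)
P39  (by R28: P15, P43)

Yes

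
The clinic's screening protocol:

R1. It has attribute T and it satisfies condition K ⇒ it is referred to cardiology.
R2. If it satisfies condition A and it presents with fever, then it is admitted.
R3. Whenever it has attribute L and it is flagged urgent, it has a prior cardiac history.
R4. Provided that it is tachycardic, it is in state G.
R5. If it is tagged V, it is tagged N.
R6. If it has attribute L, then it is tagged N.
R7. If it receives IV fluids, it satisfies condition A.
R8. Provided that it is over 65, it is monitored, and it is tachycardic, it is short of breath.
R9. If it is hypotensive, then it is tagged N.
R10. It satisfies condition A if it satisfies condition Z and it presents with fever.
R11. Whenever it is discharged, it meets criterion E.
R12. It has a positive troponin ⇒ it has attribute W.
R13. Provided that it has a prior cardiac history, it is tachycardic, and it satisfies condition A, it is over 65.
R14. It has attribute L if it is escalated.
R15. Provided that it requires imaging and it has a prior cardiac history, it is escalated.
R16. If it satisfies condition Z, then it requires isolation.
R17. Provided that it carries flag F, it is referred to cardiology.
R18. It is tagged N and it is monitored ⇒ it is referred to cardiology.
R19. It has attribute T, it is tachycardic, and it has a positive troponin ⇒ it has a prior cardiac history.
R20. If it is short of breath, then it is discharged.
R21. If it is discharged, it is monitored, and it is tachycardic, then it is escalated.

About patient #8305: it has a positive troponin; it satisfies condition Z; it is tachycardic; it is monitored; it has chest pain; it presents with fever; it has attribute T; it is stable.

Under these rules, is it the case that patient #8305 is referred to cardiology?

Yes

By R10 (it satisfies condition Z, it presents with fever): it satisfies condition A.
By R19 (it has attribute T, it is tachycardic, it has a positive troponin): it has a prior cardiac history.
By R13 (it has a prior cardiac history, it is tachycardic, it satisfies condition A): it is over 65.
By R8 (it is over 65, it is monitored, it is tachycardic): it is short of breath.
By R20 (it is short of breath): it is discharged.
By R21 (it is discharged, it is monitored, it is tachycardic): it is escalated.
By R14 (it is escalated): it has attribute L.
By R6 (it has attribute L): it is tagged N.
By R18 (it is tagged N, it is monitored): it is referred to cardiology.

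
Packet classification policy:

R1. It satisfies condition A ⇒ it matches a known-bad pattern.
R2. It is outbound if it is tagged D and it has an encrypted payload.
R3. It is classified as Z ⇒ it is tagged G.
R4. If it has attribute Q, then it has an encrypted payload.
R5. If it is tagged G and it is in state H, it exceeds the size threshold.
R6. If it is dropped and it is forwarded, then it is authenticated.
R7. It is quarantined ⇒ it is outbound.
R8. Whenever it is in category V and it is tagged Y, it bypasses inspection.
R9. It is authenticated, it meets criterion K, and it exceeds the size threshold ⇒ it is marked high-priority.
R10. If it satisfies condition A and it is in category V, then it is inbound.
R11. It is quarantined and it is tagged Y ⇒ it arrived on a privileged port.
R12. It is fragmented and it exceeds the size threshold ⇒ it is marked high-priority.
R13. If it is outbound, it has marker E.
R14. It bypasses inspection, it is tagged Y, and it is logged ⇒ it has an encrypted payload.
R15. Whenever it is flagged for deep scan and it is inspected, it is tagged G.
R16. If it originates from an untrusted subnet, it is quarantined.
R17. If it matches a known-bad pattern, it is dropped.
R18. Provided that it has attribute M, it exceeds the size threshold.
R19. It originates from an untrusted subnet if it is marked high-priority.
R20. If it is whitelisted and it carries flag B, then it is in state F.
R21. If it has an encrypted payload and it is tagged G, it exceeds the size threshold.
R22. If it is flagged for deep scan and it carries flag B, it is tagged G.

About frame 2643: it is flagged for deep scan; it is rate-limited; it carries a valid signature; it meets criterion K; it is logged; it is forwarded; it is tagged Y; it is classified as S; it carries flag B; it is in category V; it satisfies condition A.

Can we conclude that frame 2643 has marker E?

By R1 (it satisfies condition A): it matches a known-bad pattern.
By R8 (it is in category V, it is tagged Y): it bypasses inspection.
By R14 (it bypasses inspection, it is tagged Y, it is logged): it has an encrypted payload.
By R17 (it matches a known-bad pattern): it is dropped.
By R22 (it is flagged for deep scan, it carries flag B): it is tagged G.
By R6 (it is dropped, it is forwarded): it is authenticated.
By R21 (it has an encrypted payload, it is tagged G): it exceeds the size threshold.
By R9 (it is authenticated, it meets criterion K, it exceeds the size threshold): it is marked high-priority.
By R19 (it is marked high-priority): it originates from an untrusted subnet.
By R16 (it originates from an untrusted subnet): it is quarantined.
By R7 (it is quarantined): it is outbound.
By R13 (it is outbound): it has marker E.

Yes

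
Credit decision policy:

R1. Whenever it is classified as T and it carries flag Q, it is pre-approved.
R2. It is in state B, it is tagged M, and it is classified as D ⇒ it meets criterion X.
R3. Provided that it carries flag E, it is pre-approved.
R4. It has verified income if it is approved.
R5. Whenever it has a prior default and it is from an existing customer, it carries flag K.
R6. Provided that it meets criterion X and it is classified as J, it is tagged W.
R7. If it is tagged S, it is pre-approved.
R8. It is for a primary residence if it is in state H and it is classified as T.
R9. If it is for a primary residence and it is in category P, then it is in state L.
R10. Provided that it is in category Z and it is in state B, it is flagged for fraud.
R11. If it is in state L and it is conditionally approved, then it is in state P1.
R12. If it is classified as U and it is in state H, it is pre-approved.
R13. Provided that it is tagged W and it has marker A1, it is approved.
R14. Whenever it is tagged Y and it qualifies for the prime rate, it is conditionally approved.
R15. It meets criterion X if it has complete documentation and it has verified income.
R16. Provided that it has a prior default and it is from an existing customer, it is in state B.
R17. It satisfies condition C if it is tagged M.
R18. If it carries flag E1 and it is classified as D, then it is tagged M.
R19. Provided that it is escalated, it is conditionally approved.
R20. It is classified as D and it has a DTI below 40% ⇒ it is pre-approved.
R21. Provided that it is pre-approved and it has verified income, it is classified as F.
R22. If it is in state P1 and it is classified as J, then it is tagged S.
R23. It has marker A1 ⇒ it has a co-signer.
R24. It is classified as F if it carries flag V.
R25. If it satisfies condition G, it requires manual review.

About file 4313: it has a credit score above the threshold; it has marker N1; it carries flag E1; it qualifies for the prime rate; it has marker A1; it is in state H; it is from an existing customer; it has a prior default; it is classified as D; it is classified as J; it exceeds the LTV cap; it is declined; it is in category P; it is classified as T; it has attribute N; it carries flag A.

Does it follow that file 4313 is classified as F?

No

Forward chaining from the given facts derives: carries flag K, is for a primary residence, is in state L, is in state B, is tagged M, has a co-signer, meets criterion X, is tagged W, is approved, satisfies condition C, has verified income.
Rules concluding "it is classified as F": R21 needs "it is pre-approved"; R24 needs "it carries flag V" — none of these are established.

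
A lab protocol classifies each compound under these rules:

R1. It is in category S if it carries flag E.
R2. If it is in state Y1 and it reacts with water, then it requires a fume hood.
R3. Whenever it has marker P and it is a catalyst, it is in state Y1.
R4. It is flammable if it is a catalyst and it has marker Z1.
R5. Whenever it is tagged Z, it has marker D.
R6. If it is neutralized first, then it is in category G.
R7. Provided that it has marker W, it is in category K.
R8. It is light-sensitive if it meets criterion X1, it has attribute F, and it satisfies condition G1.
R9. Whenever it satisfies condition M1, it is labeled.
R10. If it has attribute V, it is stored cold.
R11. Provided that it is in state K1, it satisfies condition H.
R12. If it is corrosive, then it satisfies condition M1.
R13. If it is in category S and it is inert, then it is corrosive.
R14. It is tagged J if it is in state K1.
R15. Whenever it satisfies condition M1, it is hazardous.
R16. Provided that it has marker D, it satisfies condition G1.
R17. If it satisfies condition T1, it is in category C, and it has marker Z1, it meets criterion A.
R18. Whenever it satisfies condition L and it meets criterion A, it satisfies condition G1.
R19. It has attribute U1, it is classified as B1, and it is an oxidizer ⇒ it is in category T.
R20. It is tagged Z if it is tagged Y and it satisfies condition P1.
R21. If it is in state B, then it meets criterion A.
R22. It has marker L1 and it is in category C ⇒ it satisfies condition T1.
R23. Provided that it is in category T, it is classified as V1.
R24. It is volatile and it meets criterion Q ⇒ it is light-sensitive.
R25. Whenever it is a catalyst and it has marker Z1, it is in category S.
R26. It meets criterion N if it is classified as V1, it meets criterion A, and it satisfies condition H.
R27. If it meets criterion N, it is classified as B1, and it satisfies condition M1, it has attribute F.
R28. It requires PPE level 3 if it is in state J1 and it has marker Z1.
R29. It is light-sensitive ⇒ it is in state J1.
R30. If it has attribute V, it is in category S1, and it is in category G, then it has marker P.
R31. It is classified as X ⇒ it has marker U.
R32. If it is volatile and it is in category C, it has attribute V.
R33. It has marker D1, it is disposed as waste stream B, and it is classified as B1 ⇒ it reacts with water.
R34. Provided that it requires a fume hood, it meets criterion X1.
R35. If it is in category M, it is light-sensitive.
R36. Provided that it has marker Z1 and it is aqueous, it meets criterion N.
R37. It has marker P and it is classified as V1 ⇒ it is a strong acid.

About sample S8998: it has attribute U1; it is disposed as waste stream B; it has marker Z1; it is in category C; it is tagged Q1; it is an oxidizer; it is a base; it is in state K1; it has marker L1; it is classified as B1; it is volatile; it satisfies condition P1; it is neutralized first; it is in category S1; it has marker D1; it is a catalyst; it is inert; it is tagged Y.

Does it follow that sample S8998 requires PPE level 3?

Yes

By R6 (it is neutralized first): it is in category G.
By R11 (it is in state K1): it satisfies condition H.
By R19 (it has attribute U1, it is classified as B1, it is an oxidizer): it is in category T.
By R20 (it is tagged Y, it satisfies condition P1): it is tagged Z.
By R22 (it has marker L1, it is in category C): it satisfies condition T1.
By R23 (it is in category T): it is classified as V1.
By R25 (it is a catalyst, it has marker Z1): it is in category S.
By R32 (it is volatile, it is in category C): it has attribute V.
By R33 (it has marker D1, it is disposed as waste stream B, it is classified as B1): it reacts with water.
By R5 (it is tagged Z): it has marker D.
By R13 (it is in category S, it is inert): it is corrosive.
By R16 (it has marker D): it satisfies condition G1.
By R17 (it satisfies condition T1, it is in category C, it has marker Z1): it meets criterion A.
By R26 (it is classified as V1, it meets criterion A, it satisfies condition H): it meets criterion N.
By R30 (it has attribute V, it is in category S1, it is in category G): it has marker P.
By R3 (it has marker P, it is a catalyst): it is in state Y1.
By R12 (it is corrosive): it satisfies condition M1.
By R27 (it meets criterion N, it is classified as B1, it satisfies condition M1): it has attribute F.
By R2 (it is in state Y1, it reacts with water): it requires a fume hood.
By R34 (it requires a fume hood): it meets criterion X1.
By R8 (it meets criterion X1, it has attribute F, it satisfies condition G1): it is light-sensitive.
By R29 (it is light-sensitive): it is in state J1.
By R28 (it is in state J1, it has marker Z1): it requires PPE level 3.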